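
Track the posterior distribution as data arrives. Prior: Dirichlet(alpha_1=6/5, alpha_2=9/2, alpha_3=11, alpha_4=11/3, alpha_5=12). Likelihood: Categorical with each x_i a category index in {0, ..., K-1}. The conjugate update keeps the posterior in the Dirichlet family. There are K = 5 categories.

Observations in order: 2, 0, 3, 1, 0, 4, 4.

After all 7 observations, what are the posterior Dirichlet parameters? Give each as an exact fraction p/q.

alpha_1=16/5, alpha_2=11/2, alpha_3=12, alpha_4=14/3, alpha_5=14

obs 1: x=2 → posterior Dirichlet(6/5, 9/2, 12, 11/3, 12)
obs 2: x=0 → posterior Dirichlet(11/5, 9/2, 12, 11/3, 12)
obs 3: x=3 → posterior Dirichlet(11/5, 9/2, 12, 14/3, 12)
obs 4: x=1 → posterior Dirichlet(11/5, 11/2, 12, 14/3, 12)
obs 5: x=0 → posterior Dirichlet(16/5, 11/2, 12, 14/3, 12)
obs 6: x=4 → posterior Dirichlet(16/5, 11/2, 12, 14/3, 13)
obs 7: x=4 → posterior Dirichlet(16/5, 11/2, 12, 14/3, 14)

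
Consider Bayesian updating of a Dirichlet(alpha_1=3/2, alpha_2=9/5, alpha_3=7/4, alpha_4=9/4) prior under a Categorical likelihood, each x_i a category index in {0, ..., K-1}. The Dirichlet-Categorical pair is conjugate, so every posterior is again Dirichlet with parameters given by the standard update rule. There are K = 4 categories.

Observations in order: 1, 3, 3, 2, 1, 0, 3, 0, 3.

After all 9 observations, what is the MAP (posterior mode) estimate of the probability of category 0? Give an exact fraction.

obs 1: x=1 → posterior Dirichlet(3/2, 14/5, 7/4, 9/4)
obs 2: x=3 → posterior Dirichlet(3/2, 14/5, 7/4, 13/4)
obs 3: x=3 → posterior Dirichlet(3/2, 14/5, 7/4, 17/4)
obs 4: x=2 → posterior Dirichlet(3/2, 14/5, 11/4, 17/4)
obs 5: x=1 → posterior Dirichlet(3/2, 19/5, 11/4, 17/4)
obs 6: x=0 → posterior Dirichlet(5/2, 19/5, 11/4, 17/4)
obs 7: x=3 → posterior Dirichlet(5/2, 19/5, 11/4, 21/4)
obs 8: x=0 → posterior Dirichlet(7/2, 19/5, 11/4, 21/4)
obs 9: x=3 → posterior Dirichlet(7/2, 19/5, 11/4, 25/4)

25/123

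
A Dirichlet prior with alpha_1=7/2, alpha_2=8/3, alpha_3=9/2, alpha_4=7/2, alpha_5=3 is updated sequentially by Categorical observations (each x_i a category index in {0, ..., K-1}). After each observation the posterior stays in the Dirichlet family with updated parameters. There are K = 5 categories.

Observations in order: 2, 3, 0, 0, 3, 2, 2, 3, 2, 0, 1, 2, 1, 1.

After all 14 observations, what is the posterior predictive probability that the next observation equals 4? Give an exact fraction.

obs 1: x=2 → posterior Dirichlet(7/2, 8/3, 11/2, 7/2, 3)
obs 2: x=3 → posterior Dirichlet(7/2, 8/3, 11/2, 9/2, 3)
obs 3: x=0 → posterior Dirichlet(9/2, 8/3, 11/2, 9/2, 3)
obs 4: x=0 → posterior Dirichlet(11/2, 8/3, 11/2, 9/2, 3)
obs 5: x=3 → posterior Dirichlet(11/2, 8/3, 11/2, 11/2, 3)
obs 6: x=2 → posterior Dirichlet(11/2, 8/3, 13/2, 11/2, 3)
obs 7: x=2 → posterior Dirichlet(11/2, 8/3, 15/2, 11/2, 3)
obs 8: x=3 → posterior Dirichlet(11/2, 8/3, 15/2, 13/2, 3)
obs 9: x=2 → posterior Dirichlet(11/2, 8/3, 17/2, 13/2, 3)
obs 10: x=0 → posterior Dirichlet(13/2, 8/3, 17/2, 13/2, 3)
obs 11: x=1 → posterior Dirichlet(13/2, 11/3, 17/2, 13/2, 3)
obs 12: x=2 → posterior Dirichlet(13/2, 11/3, 19/2, 13/2, 3)
obs 13: x=1 → posterior Dirichlet(13/2, 14/3, 19/2, 13/2, 3)
obs 14: x=1 → posterior Dirichlet(13/2, 17/3, 19/2, 13/2, 3)

18/187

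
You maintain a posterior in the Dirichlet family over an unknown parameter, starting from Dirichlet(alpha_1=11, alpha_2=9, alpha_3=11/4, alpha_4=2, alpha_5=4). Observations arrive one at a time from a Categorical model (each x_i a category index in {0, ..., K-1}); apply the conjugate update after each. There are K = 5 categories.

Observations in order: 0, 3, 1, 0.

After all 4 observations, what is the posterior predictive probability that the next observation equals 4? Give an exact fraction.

obs 1: x=0 → posterior Dirichlet(12, 9, 11/4, 2, 4)
obs 2: x=3 → posterior Dirichlet(12, 9, 11/4, 3, 4)
obs 3: x=1 → posterior Dirichlet(12, 10, 11/4, 3, 4)
obs 4: x=0 → posterior Dirichlet(13, 10, 11/4, 3, 4)

16/131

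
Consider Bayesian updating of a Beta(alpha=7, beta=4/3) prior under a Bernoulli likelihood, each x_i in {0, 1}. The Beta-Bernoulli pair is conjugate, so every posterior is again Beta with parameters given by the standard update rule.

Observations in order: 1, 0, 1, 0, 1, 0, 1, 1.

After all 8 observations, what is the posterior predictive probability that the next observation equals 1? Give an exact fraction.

36/49

obs 1: x=1 → posterior Beta(8, 4/3)
obs 2: x=0 → posterior Beta(8, 7/3)
obs 3: x=1 → posterior Beta(9, 7/3)
obs 4: x=0 → posterior Beta(9, 10/3)
obs 5: x=1 → posterior Beta(10, 10/3)
obs 6: x=0 → posterior Beta(10, 13/3)
obs 7: x=1 → posterior Beta(11, 13/3)
obs 8: x=1 → posterior Beta(12, 13/3)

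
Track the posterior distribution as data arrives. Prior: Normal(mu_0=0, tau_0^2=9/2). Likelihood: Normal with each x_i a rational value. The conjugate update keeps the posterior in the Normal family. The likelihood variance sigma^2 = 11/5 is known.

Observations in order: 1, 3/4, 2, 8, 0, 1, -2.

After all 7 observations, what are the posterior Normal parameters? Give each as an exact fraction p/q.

obs 1: x=1 → posterior Normal(45/67, 99/67)
obs 2: x=3/4 → posterior Normal(45/64, 99/112)
obs 3: x=2 → posterior Normal(675/628, 99/157)
obs 4: x=8 → posterior Normal(2115/808, 99/202)
obs 5: x=0 → posterior Normal(2115/988, 99/247)
obs 6: x=1 → posterior Normal(2295/1168, 99/292)
obs 7: x=-2 → posterior Normal(1935/1348, 99/337)

mu_0=1935/1348, tau_0^2=99/337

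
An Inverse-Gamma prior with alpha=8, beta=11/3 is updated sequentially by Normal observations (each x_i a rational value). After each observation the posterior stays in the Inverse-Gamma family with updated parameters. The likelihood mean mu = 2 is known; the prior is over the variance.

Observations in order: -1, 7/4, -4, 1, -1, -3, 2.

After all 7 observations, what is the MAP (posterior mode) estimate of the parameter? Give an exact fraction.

obs 1: x=-1 → posterior Inverse-Gamma(17/2, 49/6)
obs 2: x=7/4 → posterior Inverse-Gamma(9, 787/96)
obs 3: x=-4 → posterior Inverse-Gamma(19/2, 2515/96)
obs 4: x=1 → posterior Inverse-Gamma(10, 2563/96)
obs 5: x=-1 → posterior Inverse-Gamma(21/2, 2995/96)
obs 6: x=-3 → posterior Inverse-Gamma(11, 4195/96)
obs 7: x=2 → posterior Inverse-Gamma(23/2, 4195/96)

839/240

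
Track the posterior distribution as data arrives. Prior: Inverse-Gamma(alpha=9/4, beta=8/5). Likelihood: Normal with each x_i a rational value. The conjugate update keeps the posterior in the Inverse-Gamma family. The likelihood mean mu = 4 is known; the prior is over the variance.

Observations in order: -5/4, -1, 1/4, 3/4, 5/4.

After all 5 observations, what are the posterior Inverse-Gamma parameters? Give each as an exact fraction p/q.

obs 1: x=-5/4 → posterior Inverse-Gamma(11/4, 2461/160)
obs 2: x=-1 → posterior Inverse-Gamma(13/4, 4461/160)
obs 3: x=1/4 → posterior Inverse-Gamma(15/4, 2793/80)
obs 4: x=3/4 → posterior Inverse-Gamma(17/4, 6431/160)
obs 5: x=5/4 → posterior Inverse-Gamma(19/4, 1759/40)

alpha=19/4, beta=1759/40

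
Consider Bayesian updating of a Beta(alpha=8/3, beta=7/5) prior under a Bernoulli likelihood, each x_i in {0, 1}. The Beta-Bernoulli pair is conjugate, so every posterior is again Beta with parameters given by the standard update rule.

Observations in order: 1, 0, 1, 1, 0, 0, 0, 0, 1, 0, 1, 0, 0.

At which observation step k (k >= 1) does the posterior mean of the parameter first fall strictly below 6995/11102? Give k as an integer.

k = 2

obs 1: x=1 → posterior Beta(11/3, 7/5)
obs 2: x=0 → posterior Beta(11/3, 12/5)
obs 3: x=1 → posterior Beta(14/3, 12/5)
obs 4: x=1 → posterior Beta(17/3, 12/5)
obs 5: x=0 → posterior Beta(17/3, 17/5)
obs 6: x=0 → posterior Beta(17/3, 22/5)
obs 7: x=0 → posterior Beta(17/3, 27/5)
obs 8: x=0 → posterior Beta(17/3, 32/5)
obs 9: x=1 → posterior Beta(20/3, 32/5)
obs 10: x=0 → posterior Beta(20/3, 37/5)
obs 11: x=1 → posterior Beta(23/3, 37/5)
obs 12: x=0 → posterior Beta(23/3, 42/5)
obs 13: x=0 → posterior Beta(23/3, 47/5)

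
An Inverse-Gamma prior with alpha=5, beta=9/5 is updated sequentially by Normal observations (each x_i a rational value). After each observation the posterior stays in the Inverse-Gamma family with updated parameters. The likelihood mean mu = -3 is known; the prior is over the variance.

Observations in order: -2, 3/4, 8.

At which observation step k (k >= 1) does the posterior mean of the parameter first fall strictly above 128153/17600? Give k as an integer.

k = 3

obs 1: x=-2 → posterior Inverse-Gamma(11/2, 23/10)
obs 2: x=3/4 → posterior Inverse-Gamma(6, 1493/160)
obs 3: x=8 → posterior Inverse-Gamma(13/2, 11173/160)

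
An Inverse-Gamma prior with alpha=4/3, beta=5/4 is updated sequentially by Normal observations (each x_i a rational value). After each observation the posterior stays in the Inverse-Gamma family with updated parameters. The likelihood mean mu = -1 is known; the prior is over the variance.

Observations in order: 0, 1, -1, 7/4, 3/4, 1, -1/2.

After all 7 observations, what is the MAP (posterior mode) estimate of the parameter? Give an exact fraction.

537/280

obs 1: x=0 → posterior Inverse-Gamma(11/6, 7/4)
obs 2: x=1 → posterior Inverse-Gamma(7/3, 15/4)
obs 3: x=-1 → posterior Inverse-Gamma(17/6, 15/4)
obs 4: x=7/4 → posterior Inverse-Gamma(10/3, 241/32)
obs 5: x=3/4 → posterior Inverse-Gamma(23/6, 145/16)
obs 6: x=1 → posterior Inverse-Gamma(13/3, 177/16)
obs 7: x=-1/2 → posterior Inverse-Gamma(29/6, 179/16)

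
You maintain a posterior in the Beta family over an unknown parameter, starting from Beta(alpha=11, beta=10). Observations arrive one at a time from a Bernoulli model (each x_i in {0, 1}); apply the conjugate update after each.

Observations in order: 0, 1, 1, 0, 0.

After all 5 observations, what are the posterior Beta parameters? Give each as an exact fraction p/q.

obs 1: x=0 → posterior Beta(11, 11)
obs 2: x=1 → posterior Beta(12, 11)
obs 3: x=1 → posterior Beta(13, 11)
obs 4: x=0 → posterior Beta(13, 12)
obs 5: x=0 → posterior Beta(13, 13)

alpha=13, beta=13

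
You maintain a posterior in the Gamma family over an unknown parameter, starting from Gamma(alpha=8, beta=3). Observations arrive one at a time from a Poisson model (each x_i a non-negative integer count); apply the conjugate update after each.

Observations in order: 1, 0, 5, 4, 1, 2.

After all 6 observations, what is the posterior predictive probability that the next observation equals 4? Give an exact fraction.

obs 1: x=1 → posterior Gamma(9, 4)
obs 2: x=0 → posterior Gamma(9, 5)
obs 3: x=5 → posterior Gamma(14, 6)
obs 4: x=4 → posterior Gamma(18, 7)
obs 5: x=1 → posterior Gamma(19, 8)
obs 6: x=2 → posterior Gamma(21, 9)

581343089255725164477417/5000000000000000000000000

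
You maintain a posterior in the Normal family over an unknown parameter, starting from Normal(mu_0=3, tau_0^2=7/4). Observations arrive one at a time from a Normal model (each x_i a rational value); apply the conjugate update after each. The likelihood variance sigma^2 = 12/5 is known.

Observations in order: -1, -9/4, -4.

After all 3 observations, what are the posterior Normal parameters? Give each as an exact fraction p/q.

mu_0=-439/612, tau_0^2=28/51

obs 1: x=-1 → posterior Normal(109/83, 84/83)
obs 2: x=-9/4 → posterior Normal(121/472, 42/59)
obs 3: x=-4 → posterior Normal(-439/612, 28/51)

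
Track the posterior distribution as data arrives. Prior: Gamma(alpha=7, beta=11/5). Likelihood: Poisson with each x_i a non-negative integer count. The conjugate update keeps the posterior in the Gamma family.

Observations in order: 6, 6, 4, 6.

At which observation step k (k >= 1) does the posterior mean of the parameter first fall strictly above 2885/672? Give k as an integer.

k = 2

obs 1: x=6 → posterior Gamma(13, 16/5)
obs 2: x=6 → posterior Gamma(19, 21/5)
obs 3: x=4 → posterior Gamma(23, 26/5)
obs 4: x=6 → posterior Gamma(29, 31/5)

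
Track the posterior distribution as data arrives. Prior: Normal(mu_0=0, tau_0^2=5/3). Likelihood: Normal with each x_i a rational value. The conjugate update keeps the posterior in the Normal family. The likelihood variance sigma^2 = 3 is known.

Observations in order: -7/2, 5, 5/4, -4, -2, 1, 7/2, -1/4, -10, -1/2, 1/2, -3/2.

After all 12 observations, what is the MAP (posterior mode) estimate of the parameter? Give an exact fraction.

obs 1: x=-7/2 → posterior Normal(-5/4, 15/14)
obs 2: x=5 → posterior Normal(15/38, 15/19)
obs 3: x=5/4 → posterior Normal(55/96, 5/8)
obs 4: x=-4 → posterior Normal(-25/116, 15/29)
obs 5: x=-2 → posterior Normal(-65/136, 15/34)
obs 6: x=1 → posterior Normal(-15/52, 5/13)
obs 7: x=7/2 → posterior Normal(25/176, 15/44)
obs 8: x=-1/4 → posterior Normal(5/49, 15/49)
obs 9: x=-10 → posterior Normal(-5/6, 5/18)
obs 10: x=-1/2 → posterior Normal(-95/118, 15/59)
obs 11: x=1/2 → posterior Normal(-45/64, 15/64)
obs 12: x=-3/2 → posterior Normal(-35/46, 5/23)

-35/46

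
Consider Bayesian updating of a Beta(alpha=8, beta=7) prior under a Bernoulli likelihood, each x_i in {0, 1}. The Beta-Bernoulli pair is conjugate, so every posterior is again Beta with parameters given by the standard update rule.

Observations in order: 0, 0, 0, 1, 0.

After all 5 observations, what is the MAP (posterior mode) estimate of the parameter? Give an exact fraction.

4/9

obs 1: x=0 → posterior Beta(8, 8)
obs 2: x=0 → posterior Beta(8, 9)
obs 3: x=0 → posterior Beta(8, 10)
obs 4: x=1 → posterior Beta(9, 10)
obs 5: x=0 → posterior Beta(9, 11)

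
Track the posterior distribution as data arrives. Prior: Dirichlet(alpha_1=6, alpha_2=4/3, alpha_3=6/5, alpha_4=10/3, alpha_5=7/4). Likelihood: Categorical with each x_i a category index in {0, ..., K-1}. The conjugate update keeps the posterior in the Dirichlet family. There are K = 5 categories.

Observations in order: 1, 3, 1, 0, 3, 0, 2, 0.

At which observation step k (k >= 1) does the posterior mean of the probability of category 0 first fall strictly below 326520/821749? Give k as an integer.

k = 2

obs 1: x=1 → posterior Dirichlet(6, 7/3, 6/5, 10/3, 7/4)
obs 2: x=3 → posterior Dirichlet(6, 7/3, 6/5, 13/3, 7/4)
obs 3: x=1 → posterior Dirichlet(6, 10/3, 6/5, 13/3, 7/4)
obs 4: x=0 → posterior Dirichlet(7, 10/3, 6/5, 13/3, 7/4)
obs 5: x=3 → posterior Dirichlet(7, 10/3, 6/5, 16/3, 7/4)
obs 6: x=0 → posterior Dirichlet(8, 10/3, 6/5, 16/3, 7/4)
obs 7: x=2 → posterior Dirichlet(8, 10/3, 11/5, 16/3, 7/4)
obs 8: x=0 → posterior Dirichlet(9, 10/3, 11/5, 16/3, 7/4)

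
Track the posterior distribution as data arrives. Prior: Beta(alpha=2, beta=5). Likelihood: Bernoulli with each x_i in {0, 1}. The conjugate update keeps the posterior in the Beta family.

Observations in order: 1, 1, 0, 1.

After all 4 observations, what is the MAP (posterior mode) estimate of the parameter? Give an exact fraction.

obs 1: x=1 → posterior Beta(3, 5)
obs 2: x=1 → posterior Beta(4, 5)
obs 3: x=0 → posterior Beta(4, 6)
obs 4: x=1 → posterior Beta(5, 6)

4/9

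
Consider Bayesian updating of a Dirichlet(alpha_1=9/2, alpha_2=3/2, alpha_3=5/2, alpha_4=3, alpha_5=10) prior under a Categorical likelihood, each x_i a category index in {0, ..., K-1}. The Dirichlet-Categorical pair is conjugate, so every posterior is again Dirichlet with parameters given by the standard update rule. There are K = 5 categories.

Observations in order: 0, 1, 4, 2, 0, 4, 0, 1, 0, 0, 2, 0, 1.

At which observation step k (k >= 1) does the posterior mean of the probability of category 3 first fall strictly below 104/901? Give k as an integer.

k = 5

obs 1: x=0 → posterior Dirichlet(11/2, 3/2, 5/2, 3, 10)
obs 2: x=1 → posterior Dirichlet(11/2, 5/2, 5/2, 3, 10)
obs 3: x=4 → posterior Dirichlet(11/2, 5/2, 5/2, 3, 11)
obs 4: x=2 → posterior Dirichlet(11/2, 5/2, 7/2, 3, 11)
obs 5: x=0 → posterior Dirichlet(13/2, 5/2, 7/2, 3, 11)
obs 6: x=4 → posterior Dirichlet(13/2, 5/2, 7/2, 3, 12)
obs 7: x=0 → posterior Dirichlet(15/2, 5/2, 7/2, 3, 12)
obs 8: x=1 → posterior Dirichlet(15/2, 7/2, 7/2, 3, 12)
obs 9: x=0 → posterior Dirichlet(17/2, 7/2, 7/2, 3, 12)
obs 10: x=0 → posterior Dirichlet(19/2, 7/2, 7/2, 3, 12)
obs 11: x=2 → posterior Dirichlet(19/2, 7/2, 9/2, 3, 12)
obs 12: x=0 → posterior Dirichlet(21/2, 7/2, 9/2, 3, 12)
obs 13: x=1 → posterior Dirichlet(21/2, 9/2, 9/2, 3, 12)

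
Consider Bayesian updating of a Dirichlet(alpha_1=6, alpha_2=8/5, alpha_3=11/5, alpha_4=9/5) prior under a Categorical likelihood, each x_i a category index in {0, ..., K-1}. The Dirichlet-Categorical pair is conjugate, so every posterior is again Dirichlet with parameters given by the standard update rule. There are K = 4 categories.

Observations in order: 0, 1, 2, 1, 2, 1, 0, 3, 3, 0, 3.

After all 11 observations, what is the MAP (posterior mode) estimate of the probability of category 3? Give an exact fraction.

19/93

obs 1: x=0 → posterior Dirichlet(7, 8/5, 11/5, 9/5)
obs 2: x=1 → posterior Dirichlet(7, 13/5, 11/5, 9/5)
obs 3: x=2 → posterior Dirichlet(7, 13/5, 16/5, 9/5)
obs 4: x=1 → posterior Dirichlet(7, 18/5, 16/5, 9/5)
obs 5: x=2 → posterior Dirichlet(7, 18/5, 21/5, 9/5)
obs 6: x=1 → posterior Dirichlet(7, 23/5, 21/5, 9/5)
obs 7: x=0 → posterior Dirichlet(8, 23/5, 21/5, 9/5)
obs 8: x=3 → posterior Dirichlet(8, 23/5, 21/5, 14/5)
obs 9: x=3 → posterior Dirichlet(8, 23/5, 21/5, 19/5)
obs 10: x=0 → posterior Dirichlet(9, 23/5, 21/5, 19/5)
obs 11: x=3 → posterior Dirichlet(9, 23/5, 21/5, 24/5)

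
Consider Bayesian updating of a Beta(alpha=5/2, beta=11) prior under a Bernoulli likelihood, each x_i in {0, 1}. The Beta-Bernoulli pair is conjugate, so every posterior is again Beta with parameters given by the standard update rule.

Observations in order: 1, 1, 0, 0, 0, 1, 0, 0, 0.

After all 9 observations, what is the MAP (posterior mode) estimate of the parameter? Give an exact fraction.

obs 1: x=1 → posterior Beta(7/2, 11)
obs 2: x=1 → posterior Beta(9/2, 11)
obs 3: x=0 → posterior Beta(9/2, 12)
obs 4: x=0 → posterior Beta(9/2, 13)
obs 5: x=0 → posterior Beta(9/2, 14)
obs 6: x=1 → posterior Beta(11/2, 14)
obs 7: x=0 → posterior Beta(11/2, 15)
obs 8: x=0 → posterior Beta(11/2, 16)
obs 9: x=0 → posterior Beta(11/2, 17)

9/41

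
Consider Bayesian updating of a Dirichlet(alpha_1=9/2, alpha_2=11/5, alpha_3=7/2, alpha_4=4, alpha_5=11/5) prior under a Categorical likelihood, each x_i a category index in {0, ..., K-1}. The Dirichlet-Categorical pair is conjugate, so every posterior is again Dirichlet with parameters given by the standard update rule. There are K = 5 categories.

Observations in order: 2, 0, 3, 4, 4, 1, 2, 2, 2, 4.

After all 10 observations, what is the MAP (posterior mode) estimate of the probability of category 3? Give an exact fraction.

obs 1: x=2 → posterior Dirichlet(9/2, 11/5, 9/2, 4, 11/5)
obs 2: x=0 → posterior Dirichlet(11/2, 11/5, 9/2, 4, 11/5)
obs 3: x=3 → posterior Dirichlet(11/2, 11/5, 9/2, 5, 11/5)
obs 4: x=4 → posterior Dirichlet(11/2, 11/5, 9/2, 5, 16/5)
obs 5: x=4 → posterior Dirichlet(11/2, 11/5, 9/2, 5, 21/5)
obs 6: x=1 → posterior Dirichlet(11/2, 16/5, 9/2, 5, 21/5)
obs 7: x=2 → posterior Dirichlet(11/2, 16/5, 11/2, 5, 21/5)
obs 8: x=2 → posterior Dirichlet(11/2, 16/5, 13/2, 5, 21/5)
obs 9: x=2 → posterior Dirichlet(11/2, 16/5, 15/2, 5, 21/5)
obs 10: x=4 → posterior Dirichlet(11/2, 16/5, 15/2, 5, 26/5)

20/107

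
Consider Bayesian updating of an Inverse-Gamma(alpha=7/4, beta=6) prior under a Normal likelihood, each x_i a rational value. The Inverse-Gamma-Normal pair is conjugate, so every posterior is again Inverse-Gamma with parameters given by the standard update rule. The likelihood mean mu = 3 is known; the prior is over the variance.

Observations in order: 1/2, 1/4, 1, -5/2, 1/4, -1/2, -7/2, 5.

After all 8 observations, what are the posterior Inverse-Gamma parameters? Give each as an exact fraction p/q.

alpha=23/4, beta=1009/16

obs 1: x=1/2 → posterior Inverse-Gamma(9/4, 73/8)
obs 2: x=1/4 → posterior Inverse-Gamma(11/4, 413/32)
obs 3: x=1 → posterior Inverse-Gamma(13/4, 477/32)
obs 4: x=-5/2 → posterior Inverse-Gamma(15/4, 961/32)
obs 5: x=1/4 → posterior Inverse-Gamma(17/4, 541/16)
obs 6: x=-1/2 → posterior Inverse-Gamma(19/4, 639/16)
obs 7: x=-7/2 → posterior Inverse-Gamma(21/4, 977/16)
obs 8: x=5 → posterior Inverse-Gamma(23/4, 1009/16)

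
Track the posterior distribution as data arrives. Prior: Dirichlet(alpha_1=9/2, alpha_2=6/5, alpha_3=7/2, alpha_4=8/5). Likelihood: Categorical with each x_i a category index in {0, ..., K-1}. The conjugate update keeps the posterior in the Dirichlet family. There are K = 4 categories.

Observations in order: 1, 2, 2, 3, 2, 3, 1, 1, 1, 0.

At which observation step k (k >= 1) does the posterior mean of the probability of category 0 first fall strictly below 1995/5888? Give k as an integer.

k = 3

obs 1: x=1 → posterior Dirichlet(9/2, 11/5, 7/2, 8/5)
obs 2: x=2 → posterior Dirichlet(9/2, 11/5, 9/2, 8/5)
obs 3: x=2 → posterior Dirichlet(9/2, 11/5, 11/2, 8/5)
obs 4: x=3 → posterior Dirichlet(9/2, 11/5, 11/2, 13/5)
obs 5: x=2 → posterior Dirichlet(9/2, 11/5, 13/2, 13/5)
obs 6: x=3 → posterior Dirichlet(9/2, 11/5, 13/2, 18/5)
obs 7: x=1 → posterior Dirichlet(9/2, 16/5, 13/2, 18/5)
obs 8: x=1 → posterior Dirichlet(9/2, 21/5, 13/2, 18/5)
obs 9: x=1 → posterior Dirichlet(9/2, 26/5, 13/2, 18/5)
obs 10: x=0 → posterior Dirichlet(11/2, 26/5, 13/2, 18/5)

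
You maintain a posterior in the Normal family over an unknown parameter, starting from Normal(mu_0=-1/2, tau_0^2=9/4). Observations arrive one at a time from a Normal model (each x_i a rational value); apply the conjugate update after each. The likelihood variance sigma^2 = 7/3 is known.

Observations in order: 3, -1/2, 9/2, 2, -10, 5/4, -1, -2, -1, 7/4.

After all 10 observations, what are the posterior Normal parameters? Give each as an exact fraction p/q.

mu_0=-34/149, tau_0^2=63/298

obs 1: x=3 → posterior Normal(67/55, 63/55)
obs 2: x=-1/2 → posterior Normal(107/164, 63/82)
obs 3: x=9/2 → posterior Normal(175/109, 63/109)
obs 4: x=2 → posterior Normal(229/136, 63/136)
obs 5: x=-10 → posterior Normal(-41/163, 63/163)
obs 6: x=5/4 → posterior Normal(-29/760, 63/190)
obs 7: x=-1 → posterior Normal(-137/868, 9/31)
obs 8: x=-2 → posterior Normal(-353/976, 63/244)
obs 9: x=-1 → posterior Normal(-461/1084, 63/271)
obs 10: x=7/4 → posterior Normal(-34/149, 63/298)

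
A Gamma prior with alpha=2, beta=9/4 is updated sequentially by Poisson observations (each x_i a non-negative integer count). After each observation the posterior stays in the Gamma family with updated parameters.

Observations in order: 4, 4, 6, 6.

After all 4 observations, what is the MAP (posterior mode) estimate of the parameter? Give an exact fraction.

84/25

obs 1: x=4 → posterior Gamma(6, 13/4)
obs 2: x=4 → posterior Gamma(10, 17/4)
obs 3: x=6 → posterior Gamma(16, 21/4)
obs 4: x=6 → posterior Gamma(22, 25/4)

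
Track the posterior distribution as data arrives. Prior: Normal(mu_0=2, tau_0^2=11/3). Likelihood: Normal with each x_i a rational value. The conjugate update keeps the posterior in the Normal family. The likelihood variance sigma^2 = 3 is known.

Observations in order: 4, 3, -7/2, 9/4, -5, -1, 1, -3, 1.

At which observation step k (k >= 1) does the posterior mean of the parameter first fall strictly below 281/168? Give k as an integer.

obs 1: x=4 → posterior Normal(31/10, 33/20)
obs 2: x=3 → posterior Normal(95/31, 33/31)
obs 3: x=-7/2 → posterior Normal(113/84, 11/14)
obs 4: x=9/4 → posterior Normal(325/212, 33/53)
obs 5: x=-5 → posterior Normal(105/256, 33/64)
obs 6: x=-1 → posterior Normal(61/300, 11/25)
obs 7: x=1 → posterior Normal(105/344, 33/86)
obs 8: x=-3 → posterior Normal(-27/388, 33/97)
obs 9: x=1 → posterior Normal(17/432, 11/36)

k = 3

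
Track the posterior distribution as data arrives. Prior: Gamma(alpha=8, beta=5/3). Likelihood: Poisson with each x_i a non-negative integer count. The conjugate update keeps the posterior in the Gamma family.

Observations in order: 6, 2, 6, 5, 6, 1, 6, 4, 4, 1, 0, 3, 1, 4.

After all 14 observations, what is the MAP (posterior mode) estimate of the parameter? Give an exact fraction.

obs 1: x=6 → posterior Gamma(14, 8/3)
obs 2: x=2 → posterior Gamma(16, 11/3)
obs 3: x=6 → posterior Gamma(22, 14/3)
obs 4: x=5 → posterior Gamma(27, 17/3)
obs 5: x=6 → posterior Gamma(33, 20/3)
obs 6: x=1 → posterior Gamma(34, 23/3)
obs 7: x=6 → posterior Gamma(40, 26/3)
obs 8: x=4 → posterior Gamma(44, 29/3)
obs 9: x=4 → posterior Gamma(48, 32/3)
obs 10: x=1 → posterior Gamma(49, 35/3)
obs 11: x=0 → posterior Gamma(49, 38/3)
obs 12: x=3 → posterior Gamma(52, 41/3)
obs 13: x=1 → posterior Gamma(53, 44/3)
obs 14: x=4 → posterior Gamma(57, 47/3)

168/47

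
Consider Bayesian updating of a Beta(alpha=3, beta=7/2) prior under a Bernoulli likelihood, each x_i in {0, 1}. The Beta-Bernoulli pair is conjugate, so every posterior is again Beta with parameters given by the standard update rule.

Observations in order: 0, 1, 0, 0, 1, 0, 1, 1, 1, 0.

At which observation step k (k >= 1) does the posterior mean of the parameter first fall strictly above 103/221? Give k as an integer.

k = 2

obs 1: x=0 → posterior Beta(3, 9/2)
obs 2: x=1 → posterior Beta(4, 9/2)
obs 3: x=0 → posterior Beta(4, 11/2)
obs 4: x=0 → posterior Beta(4, 13/2)
obs 5: x=1 → posterior Beta(5, 13/2)
obs 6: x=0 → posterior Beta(5, 15/2)
obs 7: x=1 → posterior Beta(6, 15/2)
obs 8: x=1 → posterior Beta(7, 15/2)
obs 9: x=1 → posterior Beta(8, 15/2)
obs 10: x=0 → posterior Beta(8, 17/2)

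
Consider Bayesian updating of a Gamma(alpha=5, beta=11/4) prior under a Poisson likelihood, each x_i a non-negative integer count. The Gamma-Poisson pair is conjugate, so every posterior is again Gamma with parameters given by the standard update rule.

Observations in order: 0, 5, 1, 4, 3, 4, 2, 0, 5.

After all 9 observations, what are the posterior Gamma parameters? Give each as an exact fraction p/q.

alpha=29, beta=47/4

obs 1: x=0 → posterior Gamma(5, 15/4)
obs 2: x=5 → posterior Gamma(10, 19/4)
obs 3: x=1 → posterior Gamma(11, 23/4)
obs 4: x=4 → posterior Gamma(15, 27/4)
obs 5: x=3 → posterior Gamma(18, 31/4)
obs 6: x=4 → posterior Gamma(22, 35/4)
obs 7: x=2 → posterior Gamma(24, 39/4)
obs 8: x=0 → posterior Gamma(24, 43/4)
obs 9: x=5 → posterior Gamma(29, 47/4)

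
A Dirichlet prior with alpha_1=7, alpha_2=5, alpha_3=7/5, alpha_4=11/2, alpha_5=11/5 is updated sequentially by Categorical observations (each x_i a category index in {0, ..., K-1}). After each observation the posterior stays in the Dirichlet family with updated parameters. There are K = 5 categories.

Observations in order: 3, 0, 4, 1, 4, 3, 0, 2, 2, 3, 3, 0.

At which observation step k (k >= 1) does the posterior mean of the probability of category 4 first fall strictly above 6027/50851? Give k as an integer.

k = 3

obs 1: x=3 → posterior Dirichlet(7, 5, 7/5, 13/2, 11/5)
obs 2: x=0 → posterior Dirichlet(8, 5, 7/5, 13/2, 11/5)
obs 3: x=4 → posterior Dirichlet(8, 5, 7/5, 13/2, 16/5)
obs 4: x=1 → posterior Dirichlet(8, 6, 7/5, 13/2, 16/5)
obs 5: x=4 → posterior Dirichlet(8, 6, 7/5, 13/2, 21/5)
obs 6: x=3 → posterior Dirichlet(8, 6, 7/5, 15/2, 21/5)
obs 7: x=0 → posterior Dirichlet(9, 6, 7/5, 15/2, 21/5)
obs 8: x=2 → posterior Dirichlet(9, 6, 12/5, 15/2, 21/5)
obs 9: x=2 → posterior Dirichlet(9, 6, 17/5, 15/2, 21/5)
obs 10: x=3 → posterior Dirichlet(9, 6, 17/5, 17/2, 21/5)
obs 11: x=3 → posterior Dirichlet(9, 6, 17/5, 19/2, 21/5)
obs 12: x=0 → posterior Dirichlet(10, 6, 17/5, 19/2, 21/5)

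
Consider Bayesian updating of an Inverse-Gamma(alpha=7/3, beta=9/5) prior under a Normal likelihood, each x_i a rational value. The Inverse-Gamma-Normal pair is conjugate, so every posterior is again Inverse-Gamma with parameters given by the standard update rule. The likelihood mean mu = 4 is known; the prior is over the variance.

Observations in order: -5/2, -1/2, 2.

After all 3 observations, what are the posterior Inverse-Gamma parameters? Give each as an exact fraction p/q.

alpha=23/6, beta=701/20

obs 1: x=-5/2 → posterior Inverse-Gamma(17/6, 917/40)
obs 2: x=-1/2 → posterior Inverse-Gamma(10/3, 661/20)
obs 3: x=2 → posterior Inverse-Gamma(23/6, 701/20)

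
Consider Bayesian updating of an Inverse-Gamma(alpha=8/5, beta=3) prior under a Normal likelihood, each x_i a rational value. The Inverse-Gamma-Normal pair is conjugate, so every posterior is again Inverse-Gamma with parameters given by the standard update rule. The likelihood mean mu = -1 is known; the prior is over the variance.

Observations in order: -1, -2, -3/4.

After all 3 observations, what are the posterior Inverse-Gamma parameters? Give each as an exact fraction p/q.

alpha=31/10, beta=113/32

obs 1: x=-1 → posterior Inverse-Gamma(21/10, 3)
obs 2: x=-2 → posterior Inverse-Gamma(13/5, 7/2)
obs 3: x=-3/4 → posterior Inverse-Gamma(31/10, 113/32)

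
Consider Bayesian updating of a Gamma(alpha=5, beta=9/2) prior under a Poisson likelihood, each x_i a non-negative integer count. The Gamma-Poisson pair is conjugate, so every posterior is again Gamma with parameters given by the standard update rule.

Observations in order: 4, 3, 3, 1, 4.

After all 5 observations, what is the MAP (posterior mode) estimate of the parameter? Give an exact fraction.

obs 1: x=4 → posterior Gamma(9, 11/2)
obs 2: x=3 → posterior Gamma(12, 13/2)
obs 3: x=3 → posterior Gamma(15, 15/2)
obs 4: x=1 → posterior Gamma(16, 17/2)
obs 5: x=4 → posterior Gamma(20, 19/2)

2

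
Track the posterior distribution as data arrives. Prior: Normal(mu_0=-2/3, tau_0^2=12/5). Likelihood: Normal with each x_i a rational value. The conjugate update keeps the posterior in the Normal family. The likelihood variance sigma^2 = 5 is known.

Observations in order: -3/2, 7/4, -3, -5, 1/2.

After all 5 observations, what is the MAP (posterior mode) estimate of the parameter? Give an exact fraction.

obs 1: x=-3/2 → posterior Normal(-104/111, 60/37)
obs 2: x=7/4 → posterior Normal(-41/147, 60/49)
obs 3: x=-3 → posterior Normal(-149/183, 60/61)
obs 4: x=-5 → posterior Normal(-329/219, 60/73)
obs 5: x=1/2 → posterior Normal(-311/255, 12/17)

-311/255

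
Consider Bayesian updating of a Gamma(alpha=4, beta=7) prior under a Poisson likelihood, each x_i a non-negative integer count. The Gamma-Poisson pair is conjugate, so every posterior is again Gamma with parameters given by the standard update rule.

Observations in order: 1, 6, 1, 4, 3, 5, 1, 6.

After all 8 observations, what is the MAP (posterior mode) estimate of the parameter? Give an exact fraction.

2

obs 1: x=1 → posterior Gamma(5, 8)
obs 2: x=6 → posterior Gamma(11, 9)
obs 3: x=1 → posterior Gamma(12, 10)
obs 4: x=4 → posterior Gamma(16, 11)
obs 5: x=3 → posterior Gamma(19, 12)
obs 6: x=5 → posterior Gamma(24, 13)
obs 7: x=1 → posterior Gamma(25, 14)
obs 8: x=6 → posterior Gamma(31, 15)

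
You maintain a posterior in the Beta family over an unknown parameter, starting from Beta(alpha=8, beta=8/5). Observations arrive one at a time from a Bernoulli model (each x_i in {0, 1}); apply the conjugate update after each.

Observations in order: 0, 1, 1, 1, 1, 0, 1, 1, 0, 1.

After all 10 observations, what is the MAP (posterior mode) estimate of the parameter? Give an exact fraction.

35/44

obs 1: x=0 → posterior Beta(8, 13/5)
obs 2: x=1 → posterior Beta(9, 13/5)
obs 3: x=1 → posterior Beta(10, 13/5)
obs 4: x=1 → posterior Beta(11, 13/5)
obs 5: x=1 → posterior Beta(12, 13/5)
obs 6: x=0 → posterior Beta(12, 18/5)
obs 7: x=1 → posterior Beta(13, 18/5)
obs 8: x=1 → posterior Beta(14, 18/5)
obs 9: x=0 → posterior Beta(14, 23/5)
obs 10: x=1 → posterior Beta(15, 23/5)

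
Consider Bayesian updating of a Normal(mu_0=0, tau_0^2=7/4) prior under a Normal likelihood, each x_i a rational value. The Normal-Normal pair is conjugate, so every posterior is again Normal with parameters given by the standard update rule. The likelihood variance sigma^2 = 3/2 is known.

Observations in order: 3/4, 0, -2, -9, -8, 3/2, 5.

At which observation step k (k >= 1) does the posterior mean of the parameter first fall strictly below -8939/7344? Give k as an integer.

obs 1: x=3/4 → posterior Normal(21/52, 21/26)
obs 2: x=0 → posterior Normal(21/80, 21/40)
obs 3: x=-2 → posterior Normal(-35/108, 7/18)
obs 4: x=-9 → posterior Normal(-287/136, 21/68)
obs 5: x=-8 → posterior Normal(-511/164, 21/82)
obs 6: x=3/2 → posterior Normal(-469/192, 7/32)
obs 7: x=5 → posterior Normal(-329/220, 21/110)

k = 4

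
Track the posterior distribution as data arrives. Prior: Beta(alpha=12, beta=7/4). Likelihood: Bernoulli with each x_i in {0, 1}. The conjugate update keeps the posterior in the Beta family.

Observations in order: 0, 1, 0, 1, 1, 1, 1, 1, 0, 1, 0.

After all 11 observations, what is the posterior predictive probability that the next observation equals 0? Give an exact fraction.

23/99

obs 1: x=0 → posterior Beta(12, 11/4)
obs 2: x=1 → posterior Beta(13, 11/4)
obs 3: x=0 → posterior Beta(13, 15/4)
obs 4: x=1 → posterior Beta(14, 15/4)
obs 5: x=1 → posterior Beta(15, 15/4)
obs 6: x=1 → posterior Beta(16, 15/4)
obs 7: x=1 → posterior Beta(17, 15/4)
obs 8: x=1 → posterior Beta(18, 15/4)
obs 9: x=0 → posterior Beta(18, 19/4)
obs 10: x=1 → posterior Beta(19, 19/4)
obs 11: x=0 → posterior Beta(19, 23/4)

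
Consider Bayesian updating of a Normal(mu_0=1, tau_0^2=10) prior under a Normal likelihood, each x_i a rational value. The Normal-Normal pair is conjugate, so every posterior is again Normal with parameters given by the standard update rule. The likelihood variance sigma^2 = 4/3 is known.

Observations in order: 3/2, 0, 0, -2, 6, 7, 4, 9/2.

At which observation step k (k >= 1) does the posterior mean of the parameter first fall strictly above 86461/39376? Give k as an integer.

obs 1: x=3/2 → posterior Normal(49/34, 20/17)
obs 2: x=0 → posterior Normal(49/64, 5/8)
obs 3: x=0 → posterior Normal(49/94, 20/47)
obs 4: x=-2 → posterior Normal(-11/124, 10/31)
obs 5: x=6 → posterior Normal(169/154, 20/77)
obs 6: x=7 → posterior Normal(379/184, 5/23)
obs 7: x=4 → posterior Normal(499/214, 20/107)
obs 8: x=9/2 → posterior Normal(317/122, 10/61)

k = 7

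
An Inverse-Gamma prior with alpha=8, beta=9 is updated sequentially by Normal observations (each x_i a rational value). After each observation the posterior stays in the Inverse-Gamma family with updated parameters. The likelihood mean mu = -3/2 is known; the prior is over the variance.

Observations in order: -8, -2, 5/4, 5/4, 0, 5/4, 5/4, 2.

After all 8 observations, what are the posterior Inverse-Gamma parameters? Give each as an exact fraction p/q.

alpha=12, beta=421/8

obs 1: x=-8 → posterior Inverse-Gamma(17/2, 241/8)
obs 2: x=-2 → posterior Inverse-Gamma(9, 121/4)
obs 3: x=5/4 → posterior Inverse-Gamma(19/2, 1089/32)
obs 4: x=5/4 → posterior Inverse-Gamma(10, 605/16)
obs 5: x=0 → posterior Inverse-Gamma(21/2, 623/16)
obs 6: x=5/4 → posterior Inverse-Gamma(11, 1367/32)
obs 7: x=5/4 → posterior Inverse-Gamma(23/2, 93/2)
obs 8: x=2 → posterior Inverse-Gamma(12, 421/8)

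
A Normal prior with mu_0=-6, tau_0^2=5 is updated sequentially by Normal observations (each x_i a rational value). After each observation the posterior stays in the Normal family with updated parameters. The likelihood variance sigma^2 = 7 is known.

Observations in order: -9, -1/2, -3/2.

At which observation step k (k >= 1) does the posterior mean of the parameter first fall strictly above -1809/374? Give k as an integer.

k = 3

obs 1: x=-9 → posterior Normal(-29/4, 35/12)
obs 2: x=-1/2 → posterior Normal(-179/34, 35/17)
obs 3: x=-3/2 → posterior Normal(-97/22, 35/22)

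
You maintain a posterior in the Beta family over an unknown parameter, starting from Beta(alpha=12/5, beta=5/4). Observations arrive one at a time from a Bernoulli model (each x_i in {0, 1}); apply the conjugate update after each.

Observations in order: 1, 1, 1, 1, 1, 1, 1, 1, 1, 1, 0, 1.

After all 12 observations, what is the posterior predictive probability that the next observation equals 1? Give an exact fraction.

obs 1: x=1 → posterior Beta(17/5, 5/4)
obs 2: x=1 → posterior Beta(22/5, 5/4)
obs 3: x=1 → posterior Beta(27/5, 5/4)
obs 4: x=1 → posterior Beta(32/5, 5/4)
obs 5: x=1 → posterior Beta(37/5, 5/4)
obs 6: x=1 → posterior Beta(42/5, 5/4)
obs 7: x=1 → posterior Beta(47/5, 5/4)
obs 8: x=1 → posterior Beta(52/5, 5/4)
obs 9: x=1 → posterior Beta(57/5, 5/4)
obs 10: x=1 → posterior Beta(62/5, 5/4)
obs 11: x=0 → posterior Beta(62/5, 9/4)
obs 12: x=1 → posterior Beta(67/5, 9/4)

268/313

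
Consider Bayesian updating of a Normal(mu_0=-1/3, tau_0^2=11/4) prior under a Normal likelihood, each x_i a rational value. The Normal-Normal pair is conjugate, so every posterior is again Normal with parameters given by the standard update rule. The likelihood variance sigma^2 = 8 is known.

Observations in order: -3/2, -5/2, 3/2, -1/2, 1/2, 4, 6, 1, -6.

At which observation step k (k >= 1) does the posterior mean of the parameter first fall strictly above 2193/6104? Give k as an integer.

obs 1: x=-3/2 → posterior Normal(-163/258, 88/43)
obs 2: x=-5/2 → posterior Normal(-82/81, 44/27)
obs 3: x=3/2 → posterior Normal(-229/390, 88/65)
obs 4: x=-1/2 → posterior Normal(-131/228, 22/19)
obs 5: x=1/2 → posterior Normal(-229/522, 88/87)
obs 6: x=4 → posterior Normal(5/84, 44/49)
obs 7: x=6 → posterior Normal(431/654, 88/109)
obs 8: x=1 → posterior Normal(497/720, 11/15)
obs 9: x=-6 → posterior Normal(101/786, 88/131)

k = 7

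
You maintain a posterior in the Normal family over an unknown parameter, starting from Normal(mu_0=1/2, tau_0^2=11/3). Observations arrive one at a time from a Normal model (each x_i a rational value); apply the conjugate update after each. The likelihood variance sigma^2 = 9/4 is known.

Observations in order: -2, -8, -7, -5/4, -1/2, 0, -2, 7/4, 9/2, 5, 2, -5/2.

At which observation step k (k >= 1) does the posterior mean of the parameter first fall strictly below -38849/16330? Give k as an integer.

k = 2

obs 1: x=-2 → posterior Normal(-149/142, 99/71)
obs 2: x=-8 → posterior Normal(-853/230, 99/115)
obs 3: x=-7 → posterior Normal(-1469/318, 33/53)
obs 4: x=-5/4 → posterior Normal(-1579/406, 99/203)
obs 5: x=-1/2 → posterior Normal(-1623/494, 99/247)
obs 6: x=0 → posterior Normal(-541/194, 33/97)
obs 7: x=-2 → posterior Normal(-1799/670, 99/335)
obs 8: x=7/4 → posterior Normal(-1645/758, 99/379)
obs 9: x=9/2 → posterior Normal(-1249/846, 11/47)
obs 10: x=5 → posterior Normal(-809/934, 99/467)
obs 11: x=2 → posterior Normal(-633/1022, 99/511)
obs 12: x=-5/2 → posterior Normal(-853/1110, 33/185)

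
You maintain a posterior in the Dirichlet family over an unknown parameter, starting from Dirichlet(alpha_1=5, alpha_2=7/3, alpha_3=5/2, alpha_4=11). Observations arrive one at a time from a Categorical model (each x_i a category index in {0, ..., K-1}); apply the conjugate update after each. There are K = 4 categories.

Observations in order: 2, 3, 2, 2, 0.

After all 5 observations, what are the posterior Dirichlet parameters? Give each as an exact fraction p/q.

obs 1: x=2 → posterior Dirichlet(5, 7/3, 7/2, 11)
obs 2: x=3 → posterior Dirichlet(5, 7/3, 7/2, 12)
obs 3: x=2 → posterior Dirichlet(5, 7/3, 9/2, 12)
obs 4: x=2 → posterior Dirichlet(5, 7/3, 11/2, 12)
obs 5: x=0 → posterior Dirichlet(6, 7/3, 11/2, 12)

alpha_1=6, alpha_2=7/3, alpha_3=11/2, alpha_4=12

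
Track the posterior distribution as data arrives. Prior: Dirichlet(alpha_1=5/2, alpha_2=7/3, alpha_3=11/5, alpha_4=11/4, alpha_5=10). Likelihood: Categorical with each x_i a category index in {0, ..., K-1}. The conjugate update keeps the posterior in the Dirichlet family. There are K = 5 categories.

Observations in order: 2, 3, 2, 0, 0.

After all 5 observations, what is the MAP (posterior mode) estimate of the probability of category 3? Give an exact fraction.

165/1187

obs 1: x=2 → posterior Dirichlet(5/2, 7/3, 16/5, 11/4, 10)
obs 2: x=3 → posterior Dirichlet(5/2, 7/3, 16/5, 15/4, 10)
obs 3: x=2 → posterior Dirichlet(5/2, 7/3, 21/5, 15/4, 10)
obs 4: x=0 → posterior Dirichlet(7/2, 7/3, 21/5, 15/4, 10)
obs 5: x=0 → posterior Dirichlet(9/2, 7/3, 21/5, 15/4, 10)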